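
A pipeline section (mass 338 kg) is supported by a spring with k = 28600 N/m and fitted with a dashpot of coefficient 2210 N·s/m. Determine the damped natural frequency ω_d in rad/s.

ω_n = √(k/m) = √(28600/338) = 9.199 rad/s.
Critical damping c_c = 2√(k·m) = 2√(28600 × 338) = 6218 N·s/m, so ζ = c/c_c = 2210/6218 = 0.3554.
ω_d = ω_n√(1 − ζ²) = 9.199 × √(1 − 0.126) = 8.598 rad/s.

8.60 rad/s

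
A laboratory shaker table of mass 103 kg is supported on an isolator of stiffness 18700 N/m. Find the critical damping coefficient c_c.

c_c = 2√(k·m) = 2√(18700 × 103) = 2 × 1388 = 2776 N·s/m.

2780 N·s/m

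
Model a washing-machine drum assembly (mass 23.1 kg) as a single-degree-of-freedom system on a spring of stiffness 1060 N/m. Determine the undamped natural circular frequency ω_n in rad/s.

ω_n = √(k/m) = √(1060/23.1) = √45.89 = 6.774 rad/s.

6.77 rad/s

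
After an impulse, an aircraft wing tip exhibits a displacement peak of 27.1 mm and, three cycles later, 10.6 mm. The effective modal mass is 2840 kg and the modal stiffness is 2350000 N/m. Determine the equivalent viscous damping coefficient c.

Logarithmic decrement δ = (1/n)·ln(x₀/x_n) = (1/3)·ln(27.1/10.6) = (1/3)·ln(2.557) = 0.3129.
ζ = δ/√(4π² + δ²) = 0.3129/√(39.48 + 0.0979) = 0.3129/6.291 = 0.04974.
c = ζ · 2√(km) = 0.04974 × 2√(2350000 × 2840) = 0.04974 × 163400 = 8126 N·s/m.

8130 N·s/m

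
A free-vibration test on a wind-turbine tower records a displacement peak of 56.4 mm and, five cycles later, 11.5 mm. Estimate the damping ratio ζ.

Logarithmic decrement δ = (1/n)·ln(x₀/x_n) = (1/5)·ln(56.4/11.5) = (1/5)·ln(4.904) = 0.3180.
ζ = δ/√(4π² + δ²) = 0.3180/√(39.48 + 0.101) = 0.3180/6.291 = 0.05055.

0.0506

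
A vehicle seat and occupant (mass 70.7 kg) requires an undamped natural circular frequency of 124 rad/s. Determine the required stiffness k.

k = m·ω_n² = 70.7 × 124.0² = 70.7 × 15380 = 1087000 N/m.

1090000 N/m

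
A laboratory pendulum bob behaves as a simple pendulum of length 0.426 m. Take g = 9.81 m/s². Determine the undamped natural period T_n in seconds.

For a simple pendulum ω_n = √(g/L) = √(9.81/0.426) = √23.03 = 4.799 rad/s.
T_n = 2π/ω_n = 6.283/4.799 = 1.309 s.

1.31 s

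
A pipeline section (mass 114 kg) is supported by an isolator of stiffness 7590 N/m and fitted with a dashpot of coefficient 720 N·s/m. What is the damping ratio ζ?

0.387

ω_n = √(k/m) = √(7590/114) = 8.160 rad/s.
Critical damping c_c = 2√(k·m) = 2√(7590 × 114) = 1860 N·s/m, so ζ = c/c_c = 720/1860 = 0.3870.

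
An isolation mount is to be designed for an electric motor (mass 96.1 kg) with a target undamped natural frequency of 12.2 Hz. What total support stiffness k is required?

565000 N/m

ω_n = 2πf_n = 2π × 12.2 = 76.65 rad/s.
k = m·ω_n² = 96.1 × 76.65² = 96.1 × 5876 = 564700 N/m.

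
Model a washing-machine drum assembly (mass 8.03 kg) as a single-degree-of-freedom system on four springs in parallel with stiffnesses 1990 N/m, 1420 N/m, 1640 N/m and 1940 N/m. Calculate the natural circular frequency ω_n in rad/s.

29.5 rad/s

Parallel springs add: k_eq = 1990 + 1420 + 1640 + 1940 = 6990 N/m.
ω_n = √(k_eq/m) = √(6990/8.03) = √870.5 = 29.50 rad/s.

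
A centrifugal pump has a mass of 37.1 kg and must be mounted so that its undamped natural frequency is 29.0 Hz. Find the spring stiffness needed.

ω_n = 2πf_n = 2π × 29.0 = 182.2 rad/s.
k = m·ω_n² = 37.1 × 182.2² = 37.1 × 33200 = 1232000 N/m.

1230000 N/m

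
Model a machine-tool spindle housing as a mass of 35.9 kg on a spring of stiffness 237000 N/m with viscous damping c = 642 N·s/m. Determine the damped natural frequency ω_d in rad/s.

ω_n = √(k/m) = √(237000/35.9) = 81.25 rad/s.
Critical damping c_c = 2√(k·m) = 2√(237000 × 35.9) = 5834 N·s/m, so ζ = c/c_c = 642/5834 = 0.1100.
ω_d = ω_n√(1 − ζ²) = 81.25 × √(1 − 0.0121) = 80.76 rad/s.

80.8 rad/s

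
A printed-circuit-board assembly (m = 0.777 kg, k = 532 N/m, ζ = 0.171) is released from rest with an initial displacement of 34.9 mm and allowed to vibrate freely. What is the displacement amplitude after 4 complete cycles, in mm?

0.445 mm

Logarithmic decrement δ = 2πζ/√(1 − ζ²) = 2π × 0.1710/√(1 − 0.0292) = 1.090.
After n cycles, x_n/x₀ = e^(−nδ), so x_4 = 34.9 × e^(−4 × 1.090) = 34.9 × 0.01275 = 0.4451 mm.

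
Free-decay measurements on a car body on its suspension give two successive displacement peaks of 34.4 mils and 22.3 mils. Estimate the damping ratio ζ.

0.0688

Logarithmic decrement δ = (1/n)·ln(x₀/x_n) = (1/1)·ln(34.4/22.3) = (1/1)·ln(1.543) = 0.4335.
ζ = δ/√(4π² + δ²) = 0.4335/√(39.48 + 0.188) = 0.4335/6.298 = 0.06883.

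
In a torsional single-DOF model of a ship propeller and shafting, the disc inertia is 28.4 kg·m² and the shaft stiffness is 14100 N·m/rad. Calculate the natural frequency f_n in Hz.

3.55 Hz

ω_n = √(k_t/J) = √(14100/28.4) = √496.5 = 22.28 rad/s.
f_n = ω_n/(2π) = 22.28/6.283 = 3.546 Hz.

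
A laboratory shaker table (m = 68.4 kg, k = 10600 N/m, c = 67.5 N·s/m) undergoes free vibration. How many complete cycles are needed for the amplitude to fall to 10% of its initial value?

10 cycles

ζ = c/(2√(km)) = 67.5/(2√(10600 × 68.4)) = 67.5/1703 = 0.03964.
Logarithmic decrement δ = 2πζ/√(1 − ζ²) = 2π × 0.03964/√(1 − 0.00157) = 0.2492.
x_n/x₀ = e^(−nδ) ≤ 0.1; take ln: n ≥ ln(1/0.1)/δ = 2.303/0.2492 = 9.239.
So 10 complete cycles are required.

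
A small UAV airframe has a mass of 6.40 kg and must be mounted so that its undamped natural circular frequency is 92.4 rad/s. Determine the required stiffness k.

k = m·ω_n² = 6.40 × 92.40² = 6.40 × 8538 = 54640 N/m.

54600 N/m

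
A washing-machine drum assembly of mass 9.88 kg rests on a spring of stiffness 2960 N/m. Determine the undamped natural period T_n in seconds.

0.363 s

ω_n = √(k/m) = √(2960/9.88) = √299.6 = 17.31 rad/s.
T_n = 2π/ω_n = 6.283/17.31 = 0.3630 s.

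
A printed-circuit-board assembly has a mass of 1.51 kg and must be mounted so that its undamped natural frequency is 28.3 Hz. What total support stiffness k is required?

ω_n = 2πf_n = 2π × 28.3 = 177.8 rad/s.
k = m·ω_n² = 1.51 × 177.8² = 1.51 × 31620 = 47740 N/m.

47700 N/m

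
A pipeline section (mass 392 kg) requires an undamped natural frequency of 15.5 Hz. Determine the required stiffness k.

3720000 N/m

ω_n = 2πf_n = 2π × 15.5 = 97.39 rad/s.
k = m·ω_n² = 392 × 97.39² = 392 × 9485 = 3718000 N/m.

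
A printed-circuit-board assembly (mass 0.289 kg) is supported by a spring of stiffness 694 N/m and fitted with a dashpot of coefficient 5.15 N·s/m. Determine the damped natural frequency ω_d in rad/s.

48.2 rad/s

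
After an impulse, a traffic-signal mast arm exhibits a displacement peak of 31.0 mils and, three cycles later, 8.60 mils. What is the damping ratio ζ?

Logarithmic decrement δ = (1/n)·ln(x₀/x_n) = (1/3)·ln(31.0/8.60) = (1/3)·ln(3.605) = 0.4274.
ζ = δ/√(4π² + δ²) = 0.4274/√(39.48 + 0.183) = 0.4274/6.298 = 0.06787.

0.0679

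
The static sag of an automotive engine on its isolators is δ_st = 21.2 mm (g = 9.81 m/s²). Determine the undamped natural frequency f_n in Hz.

3.42 Hz

ω_n = √(g/δ_st) = √(9.81/0.0212) = √462.7 = 21.51 rad/s.
f_n = ω_n/(2π) = 21.51/6.283 = 3.424 Hz.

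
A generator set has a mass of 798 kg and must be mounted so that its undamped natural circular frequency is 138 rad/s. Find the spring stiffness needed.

15200000 N/m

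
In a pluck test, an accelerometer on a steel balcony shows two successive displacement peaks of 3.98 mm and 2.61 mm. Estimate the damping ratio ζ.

Logarithmic decrement δ = (1/n)·ln(x₀/x_n) = (1/1)·ln(3.98/2.61) = (1/1)·ln(1.525) = 0.4219.
ζ = δ/√(4π² + δ²) = 0.4219/√(39.48 + 0.178) = 0.4219/6.297 = 0.06700.

0.0670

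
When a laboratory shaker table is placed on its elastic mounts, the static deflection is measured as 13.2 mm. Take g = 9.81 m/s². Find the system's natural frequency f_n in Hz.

4.34 Hz

ω_n = √(g/δ_st) = √(9.81/0.0132) = √743.2 = 27.26 rad/s.
f_n = ω_n/(2π) = 27.26/6.283 = 4.339 Hz.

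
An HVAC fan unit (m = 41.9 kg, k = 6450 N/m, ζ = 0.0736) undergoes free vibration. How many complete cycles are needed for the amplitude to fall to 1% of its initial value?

10 cycles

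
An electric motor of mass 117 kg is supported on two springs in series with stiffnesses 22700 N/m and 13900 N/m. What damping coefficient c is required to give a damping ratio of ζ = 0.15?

301 N·s/m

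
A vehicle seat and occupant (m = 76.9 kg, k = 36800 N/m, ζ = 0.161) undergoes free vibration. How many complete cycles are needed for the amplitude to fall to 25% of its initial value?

Logarithmic decrement δ = 2πζ/√(1 − ζ²) = 2π × 0.1610/√(1 − 0.0259) = 1.025.
x_n/x₀ = e^(−nδ) ≤ 0.25; take ln: n ≥ ln(1/0.25)/δ = 1.386/1.025 = 1.353.
So 2 complete cycles are required.

2 cycles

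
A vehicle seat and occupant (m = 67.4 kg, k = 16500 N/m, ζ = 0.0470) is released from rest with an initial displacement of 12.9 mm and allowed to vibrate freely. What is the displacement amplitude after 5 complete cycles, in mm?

2.94 mm

Logarithmic decrement δ = 2πζ/√(1 − ζ²) = 2π × 0.04700/√(1 − 0.00221) = 0.2956.
After n cycles, x_n/x₀ = e^(−nδ), so x_5 = 12.9 × e^(−5 × 0.2956) = 12.9 × 0.2281 = 2.942 mm.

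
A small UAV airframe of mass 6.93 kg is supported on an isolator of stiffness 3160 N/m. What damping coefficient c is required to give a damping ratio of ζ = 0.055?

16.3 N·s/m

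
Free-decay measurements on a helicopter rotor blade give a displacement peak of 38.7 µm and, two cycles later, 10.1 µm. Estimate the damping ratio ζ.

Logarithmic decrement δ = (1/n)·ln(x₀/x_n) = (1/2)·ln(38.7/10.1) = (1/2)·ln(3.832) = 0.6717.
ζ = δ/√(4π² + δ²) = 0.6717/√(39.48 + 0.451) = 0.6717/6.319 = 0.1063.

0.106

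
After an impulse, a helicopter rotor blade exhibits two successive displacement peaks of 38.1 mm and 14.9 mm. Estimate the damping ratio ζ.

0.148

Logarithmic decrement δ = (1/n)·ln(x₀/x_n) = (1/1)·ln(38.1/14.9) = (1/1)·ln(2.557) = 0.9389.
ζ = δ/√(4π² + δ²) = 0.9389/√(39.48 + 0.881) = 0.9389/6.353 = 0.1478.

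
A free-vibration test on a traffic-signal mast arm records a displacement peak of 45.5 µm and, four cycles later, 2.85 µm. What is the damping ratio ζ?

0.110

Logarithmic decrement δ = (1/n)·ln(x₀/x_n) = (1/4)·ln(45.5/2.85) = (1/4)·ln(15.96) = 0.6926.
ζ = δ/√(4π² + δ²) = 0.6926/√(39.48 + 0.480) = 0.6926/6.321 = 0.1096.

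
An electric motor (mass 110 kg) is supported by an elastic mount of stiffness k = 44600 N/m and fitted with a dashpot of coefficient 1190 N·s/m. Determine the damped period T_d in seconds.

ω_n = √(k/m) = √(44600/110) = 20.14 rad/s.
Critical damping c_c = 2√(k·m) = 2√(44600 × 110) = 4430 N·s/m, so ζ = c/c_c = 1190/4430 = 0.2686.
ω_d = ω_n√(1 − ζ²) = 20.14 × √(1 − 0.0722) = 19.40 rad/s.
T_d = 2π/ω_d = 0.3239 s.

0.324 s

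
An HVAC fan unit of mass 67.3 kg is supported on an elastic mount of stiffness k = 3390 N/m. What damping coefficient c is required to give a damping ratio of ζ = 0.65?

621 N·s/m

c_c = 2√(k·m) = 2√(3390 × 67.3) = 955.3 N·s/m.
c = ζ·c_c = 0.65 × 955.3 = 620.9 N·s/m.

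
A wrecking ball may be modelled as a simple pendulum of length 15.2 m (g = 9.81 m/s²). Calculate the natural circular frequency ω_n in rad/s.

0.803 rad/s

For a simple pendulum ω_n = √(g/L) = √(9.81/15.2) = √0.6454 = 0.8034 rad/s.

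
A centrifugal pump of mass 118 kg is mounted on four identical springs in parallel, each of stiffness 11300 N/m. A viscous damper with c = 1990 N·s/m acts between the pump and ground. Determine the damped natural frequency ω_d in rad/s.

17.7 rad/s

Parallel springs add: k_eq = 4 × 11300 = 45200 N/m.
ω_n = √(k_eq/m) = √(45200/118) = 19.57 rad/s.
Critical damping c_c = 2√(k_eq·m) = 2√(45200 × 118) = 4619 N·s/m, so ζ = c/c_c = 1990/4619 = 0.4308.
ω_d = ω_n√(1 − ζ²) = 19.57 × √(1 − 0.186) = 17.66 rad/s.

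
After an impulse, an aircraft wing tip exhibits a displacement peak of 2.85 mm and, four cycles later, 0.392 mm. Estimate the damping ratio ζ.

0.0787

Logarithmic decrement δ = (1/n)·ln(x₀/x_n) = (1/4)·ln(2.85/0.392) = (1/4)·ln(7.270) = 0.4960.
ζ = δ/√(4π² + δ²) = 0.4960/√(39.48 + 0.246) = 0.4960/6.303 = 0.07869.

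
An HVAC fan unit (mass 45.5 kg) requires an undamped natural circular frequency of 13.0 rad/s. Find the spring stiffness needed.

7690 N/m

k = m·ω_n² = 45.5 × 13.00² = 45.5 × 169.0 = 7690 N/m.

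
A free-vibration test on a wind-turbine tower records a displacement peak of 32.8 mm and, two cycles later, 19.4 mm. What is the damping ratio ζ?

0.0418

Logarithmic decrement δ = (1/n)·ln(x₀/x_n) = (1/2)·ln(32.8/19.4) = (1/2)·ln(1.691) = 0.2626.
ζ = δ/√(4π² + δ²) = 0.2626/√(39.48 + 0.0689) = 0.2626/6.289 = 0.04175.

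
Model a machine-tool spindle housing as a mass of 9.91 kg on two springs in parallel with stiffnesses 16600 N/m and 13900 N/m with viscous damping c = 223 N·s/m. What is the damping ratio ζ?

0.203

Parallel springs add: k_eq = 16600 + 13900 = 30500 N/m.
ω_n = √(k_eq/m) = √(30500/9.91) = 55.48 rad/s.
Critical damping c_c = 2√(k_eq·m) = 2√(30500 × 9.91) = 1100 N·s/m, so ζ = c/c_c = 223/1100 = 0.2028.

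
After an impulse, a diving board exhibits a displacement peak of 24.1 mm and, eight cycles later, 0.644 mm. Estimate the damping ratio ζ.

0.0719

Logarithmic decrement δ = (1/n)·ln(x₀/x_n) = (1/8)·ln(24.1/0.644) = (1/8)·ln(37.42) = 0.4528.
ζ = δ/√(4π² + δ²) = 0.4528/√(39.48 + 0.205) = 0.4528/6.299 = 0.07188.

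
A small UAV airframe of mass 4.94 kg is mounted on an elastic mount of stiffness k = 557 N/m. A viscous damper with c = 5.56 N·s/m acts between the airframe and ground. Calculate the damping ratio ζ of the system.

0.0530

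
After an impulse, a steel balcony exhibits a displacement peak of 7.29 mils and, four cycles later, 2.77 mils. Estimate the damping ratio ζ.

Logarithmic decrement δ = (1/n)·ln(x₀/x_n) = (1/4)·ln(7.29/2.77) = (1/4)·ln(2.632) = 0.2419.
ζ = δ/√(4π² + δ²) = 0.2419/√(39.48 + 0.0585) = 0.2419/6.288 = 0.03847.

0.0385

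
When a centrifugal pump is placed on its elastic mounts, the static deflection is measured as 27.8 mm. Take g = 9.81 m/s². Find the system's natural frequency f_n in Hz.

ω_n = √(g/δ_st) = √(9.81/0.0278) = √352.9 = 18.79 rad/s.
f_n = ω_n/(2π) = 18.79/6.283 = 2.990 Hz.

2.99 Hz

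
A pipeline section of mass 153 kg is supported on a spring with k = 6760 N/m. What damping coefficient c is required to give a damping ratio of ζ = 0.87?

c_c = 2√(k·m) = 2√(6760 × 153) = 2034 N·s/m.
c = ζ·c_c = 0.87 × 2034 = 1770 N·s/m.

1770 N·s/m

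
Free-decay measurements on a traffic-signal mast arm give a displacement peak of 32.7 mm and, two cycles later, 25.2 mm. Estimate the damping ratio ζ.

Logarithmic decrement δ = (1/n)·ln(x₀/x_n) = (1/2)·ln(32.7/25.2) = (1/2)·ln(1.298) = 0.1303.
ζ = δ/√(4π² + δ²) = 0.1303/√(39.48 + 0.0170) = 0.1303/6.285 = 0.02073.

0.0207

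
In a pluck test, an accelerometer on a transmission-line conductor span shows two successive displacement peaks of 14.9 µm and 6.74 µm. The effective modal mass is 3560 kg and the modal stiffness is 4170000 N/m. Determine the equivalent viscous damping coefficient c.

30500 N·s/m

Logarithmic decrement δ = (1/n)·ln(x₀/x_n) = (1/1)·ln(14.9/6.74) = (1/1)·ln(2.211) = 0.7933.
ζ = δ/√(4π² + δ²) = 0.7933/√(39.48 + 0.629) = 0.7933/6.333 = 0.1253.
c = ζ · 2√(km) = 0.1253 × 2√(4170000 × 3560) = 0.1253 × 243700 = 30520 N·s/m.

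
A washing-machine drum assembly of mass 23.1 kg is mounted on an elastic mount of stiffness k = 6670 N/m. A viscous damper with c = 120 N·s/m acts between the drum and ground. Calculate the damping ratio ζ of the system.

ω_n = √(k/m) = √(6670/23.1) = 16.99 rad/s.
Critical damping c_c = 2√(k·m) = 2√(6670 × 23.1) = 785.1 N·s/m, so ζ = c/c_c = 120/785.1 = 0.1529.

0.153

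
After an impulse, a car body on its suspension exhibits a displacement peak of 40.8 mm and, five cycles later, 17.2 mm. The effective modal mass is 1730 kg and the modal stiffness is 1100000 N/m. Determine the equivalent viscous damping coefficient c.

2400 N·s/m

Logarithmic decrement δ = (1/n)·ln(x₀/x_n) = (1/5)·ln(40.8/17.2) = (1/5)·ln(2.372) = 0.1728.
ζ = δ/√(4π² + δ²) = 0.1728/√(39.48 + 0.0298) = 0.1728/6.286 = 0.02748.
c = ζ · 2√(km) = 0.02748 × 2√(1100000 × 1730) = 0.02748 × 87250 = 2398 N·s/m.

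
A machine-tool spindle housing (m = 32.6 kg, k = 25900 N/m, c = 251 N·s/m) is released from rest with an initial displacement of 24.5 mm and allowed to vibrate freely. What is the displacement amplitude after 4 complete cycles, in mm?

0.766 mm

ζ = c/(2√(km)) = 251/(2√(25900 × 32.6)) = 251/1838 = 0.1366.
Logarithmic decrement δ = 2πζ/√(1 − ζ²) = 2π × 0.1366/√(1 − 0.0187) = 0.8663.
After n cycles, x_n/x₀ = e^(−nδ), so x_4 = 24.5 × e^(−4 × 0.8663) = 24.5 × 0.03127 = 0.7661 mm.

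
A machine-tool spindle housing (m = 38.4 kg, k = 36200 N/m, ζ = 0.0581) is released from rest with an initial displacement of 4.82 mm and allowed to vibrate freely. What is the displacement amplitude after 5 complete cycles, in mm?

Logarithmic decrement δ = 2πζ/√(1 − ζ²) = 2π × 0.05810/√(1 − 0.00338) = 0.3657.
After n cycles, x_n/x₀ = e^(−nδ), so x_5 = 4.82 × e^(−5 × 0.3657) = 4.82 × 0.1607 = 0.7745 mm.

0.774 mm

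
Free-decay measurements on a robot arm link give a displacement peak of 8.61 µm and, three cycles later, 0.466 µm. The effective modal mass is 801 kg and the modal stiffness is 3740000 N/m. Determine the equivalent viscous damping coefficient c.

Logarithmic decrement δ = (1/n)·ln(x₀/x_n) = (1/3)·ln(8.61/0.466) = (1/3)·ln(18.48) = 0.9722.
ζ = δ/√(4π² + δ²) = 0.9722/√(39.48 + 0.945) = 0.9722/6.358 = 0.1529.
c = ζ · 2√(km) = 0.1529 × 2√(3740000 × 801) = 0.1529 × 109500 = 16740 N·s/m.

16700 N·s/m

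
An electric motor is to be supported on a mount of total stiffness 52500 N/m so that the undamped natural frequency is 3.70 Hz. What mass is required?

97.1 kg

ω_n = 2πf_n = 2π × 3.70 = 23.25 rad/s.
m = k/ω_n² = 52500/23.25² = 52500/540.5 = 97.14 kg.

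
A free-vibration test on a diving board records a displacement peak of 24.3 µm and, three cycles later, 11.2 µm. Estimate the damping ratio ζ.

Logarithmic decrement δ = (1/n)·ln(x₀/x_n) = (1/3)·ln(24.3/11.2) = (1/3)·ln(2.170) = 0.2582.
ζ = δ/√(4π² + δ²) = 0.2582/√(39.48 + 0.0667) = 0.2582/6.288 = 0.04106.

0.0411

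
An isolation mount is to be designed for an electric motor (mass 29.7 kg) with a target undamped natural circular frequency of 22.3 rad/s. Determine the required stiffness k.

k = m·ω_n² = 29.7 × 22.30² = 29.7 × 497.3 = 14770 N/m.

14800 N/m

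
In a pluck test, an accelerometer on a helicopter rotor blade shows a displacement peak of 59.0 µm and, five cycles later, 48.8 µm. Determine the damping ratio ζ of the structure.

0.00604

Logarithmic decrement δ = (1/n)·ln(x₀/x_n) = (1/5)·ln(59.0/48.8) = (1/5)·ln(1.209) = 0.03796.
ζ = δ/√(4π² + δ²) = 0.03796/√(39.48 + 0.00144) = 0.03796/6.283 = 0.006042.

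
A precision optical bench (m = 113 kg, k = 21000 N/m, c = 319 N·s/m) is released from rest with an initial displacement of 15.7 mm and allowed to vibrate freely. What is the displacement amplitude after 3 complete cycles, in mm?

2.21 mm

ζ = c/(2√(km)) = 319/(2√(21000 × 113)) = 319/3081 = 0.1035.
Logarithmic decrement δ = 2πζ/√(1 − ζ²) = 2π × 0.1035/√(1 − 0.0107) = 0.6541.
After n cycles, x_n/x₀ = e^(−nδ), so x_3 = 15.7 × e^(−3 × 0.6541) = 15.7 × 0.1405 = 2.207 mm.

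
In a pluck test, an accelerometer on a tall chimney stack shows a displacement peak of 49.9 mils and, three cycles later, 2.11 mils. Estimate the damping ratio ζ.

0.166

Logarithmic decrement δ = (1/n)·ln(x₀/x_n) = (1/3)·ln(49.9/2.11) = (1/3)·ln(23.65) = 1.054.
ζ = δ/√(4π² + δ²) = 1.054/√(39.48 + 1.11) = 1.054/6.371 = 0.1655.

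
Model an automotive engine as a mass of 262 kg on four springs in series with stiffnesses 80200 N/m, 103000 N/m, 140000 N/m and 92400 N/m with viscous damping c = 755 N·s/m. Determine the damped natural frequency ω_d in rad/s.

Series springs: 1/k_eq = 1/80200 + 1/103000 + 1/140000 + 1/92400 = 4.014×10^-5, so k_eq = 24910 N/m.
ω_n = √(k_eq/m) = √(24910/262) = 9.751 rad/s.
Critical damping c_c = 2√(k_eq·m) = 2√(24910 × 262) = 5109 N·s/m, so ζ = c/c_c = 755/5109 = 0.1478.
ω_d = ω_n√(1 − ζ²) = 9.751 × √(1 − 0.0218) = 9.644 rad/s.

9.64 rad/s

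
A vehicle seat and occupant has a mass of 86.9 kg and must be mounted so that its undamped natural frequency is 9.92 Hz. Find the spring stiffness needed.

ω_n = 2πf_n = 2π × 9.92 = 62.33 rad/s.
k = m·ω_n² = 86.9 × 62.33² = 86.9 × 3885 = 337600 N/m.

338000 N/m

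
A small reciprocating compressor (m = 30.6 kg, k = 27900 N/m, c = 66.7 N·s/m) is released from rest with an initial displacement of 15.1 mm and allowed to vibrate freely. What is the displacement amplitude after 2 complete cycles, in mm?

9.59 mm

ζ = c/(2√(km)) = 66.7/(2√(27900 × 30.6)) = 66.7/1848 = 0.03609.
Logarithmic decrement δ = 2πζ/√(1 − ζ²) = 2π × 0.03609/√(1 − 0.00130) = 0.2269.
After n cycles, x_n/x₀ = e^(−nδ), so x_2 = 15.1 × e^(−2 × 0.2269) = 15.1 × 0.6352 = 9.591 mm.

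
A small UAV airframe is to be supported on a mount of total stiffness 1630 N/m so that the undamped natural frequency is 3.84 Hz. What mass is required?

2.80 kg

ω_n = 2πf_n = 2π × 3.84 = 24.13 rad/s.
m = k/ω_n² = 1630/24.13² = 1630/582.1 = 2.800 kg.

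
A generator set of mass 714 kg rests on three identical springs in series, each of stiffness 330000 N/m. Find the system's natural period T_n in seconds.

0.506 s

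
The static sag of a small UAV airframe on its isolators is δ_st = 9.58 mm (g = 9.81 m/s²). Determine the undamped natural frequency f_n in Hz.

ω_n = √(g/δ_st) = √(9.81/0.00958) = √1024 = 32.00 rad/s.
f_n = ω_n/(2π) = 32.00/6.283 = 5.093 Hz.

5.09 Hz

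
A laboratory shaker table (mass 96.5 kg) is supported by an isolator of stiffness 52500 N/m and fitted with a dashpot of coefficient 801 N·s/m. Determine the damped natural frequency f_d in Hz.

ω_n = √(k/m) = √(52500/96.5) = 23.32 rad/s.
Critical damping c_c = 2√(k·m) = 2√(52500 × 96.5) = 4502 N·s/m, so ζ = c/c_c = 801/4502 = 0.1779.
ω_d = ω_n√(1 − ζ²) = 23.32 × √(1 − 0.0317) = 22.95 rad/s.
f_d = ω_d/(2π) = 3.653 Hz.

3.65 Hz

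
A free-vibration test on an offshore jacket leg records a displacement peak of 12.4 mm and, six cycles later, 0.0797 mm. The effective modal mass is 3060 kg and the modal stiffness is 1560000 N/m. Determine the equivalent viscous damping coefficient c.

Logarithmic decrement δ = (1/n)·ln(x₀/x_n) = (1/6)·ln(12.4/0.0797) = (1/6)·ln(155.6) = 0.8412.
ζ = δ/√(4π² + δ²) = 0.8412/√(39.48 + 0.708) = 0.8412/6.339 = 0.1327.
c = ζ · 2√(km) = 0.1327 × 2√(1560000 × 3060) = 0.1327 × 138200 = 18340 N·s/m.

18300 N·s/m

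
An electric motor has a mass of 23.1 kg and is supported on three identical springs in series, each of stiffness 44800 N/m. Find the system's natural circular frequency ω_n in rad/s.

25.4 rad/s

Series springs: 1/k_eq = 3/44800, so k_eq = 44800/3 = 14930 N/m.
ω_n = √(k_eq/m) = √(14930/23.1) = √646.5 = 25.43 rad/s.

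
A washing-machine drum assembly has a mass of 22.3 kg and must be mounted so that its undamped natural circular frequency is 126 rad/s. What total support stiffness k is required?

354000 N/m

k = m·ω_n² = 22.3 × 126.0² = 22.3 × 15880 = 354000 N/m.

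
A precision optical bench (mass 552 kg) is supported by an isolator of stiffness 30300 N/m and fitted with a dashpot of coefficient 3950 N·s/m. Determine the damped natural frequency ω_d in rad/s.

ω_n = √(k/m) = √(30300/552) = 7.409 rad/s.
Critical damping c_c = 2√(k·m) = 2√(30300 × 552) = 8179 N·s/m, so ζ = c/c_c = 3950/8179 = 0.4829.
ω_d = ω_n√(1 − ζ²) = 7.409 × √(1 − 0.233) = 6.488 rad/s.

6.49 rad/s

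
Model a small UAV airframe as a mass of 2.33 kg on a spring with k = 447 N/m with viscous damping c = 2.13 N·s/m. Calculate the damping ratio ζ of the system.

ω_n = √(k/m) = √(447.0/2.33) = 13.85 rad/s.
Critical damping c_c = 2√(k·m) = 2√(447.0 × 2.33) = 64.54 N·s/m, so ζ = c/c_c = 2.13/64.54 = 0.03300.

0.0330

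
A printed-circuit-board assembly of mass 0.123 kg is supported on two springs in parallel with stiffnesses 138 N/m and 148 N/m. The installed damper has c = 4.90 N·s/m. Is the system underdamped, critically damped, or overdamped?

Parallel springs add: k_eq = 138 + 148 = 286.0 N/m.
c_c = 2√(k_eq·m) = 11.86 N·s/m; ζ = c/c_c = 4.90/11.86 = 0.413.
Since ζ < 1 the system is underdamped.

underdamped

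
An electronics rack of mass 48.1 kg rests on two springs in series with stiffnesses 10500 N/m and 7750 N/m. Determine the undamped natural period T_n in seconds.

0.653 s

Series springs: 1/k_eq = 1/10500 + 1/7750 = 0.0002243, so k_eq = 4459 N/m.
ω_n = √(k_eq/m) = √(4459/48.1) = √92.70 = 9.628 rad/s.
T_n = 2π/ω_n = 6.283/9.628 = 0.6526 s.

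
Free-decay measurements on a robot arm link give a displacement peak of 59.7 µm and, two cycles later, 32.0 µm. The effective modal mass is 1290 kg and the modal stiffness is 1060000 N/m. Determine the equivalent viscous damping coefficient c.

Logarithmic decrement δ = (1/n)·ln(x₀/x_n) = (1/2)·ln(59.7/32.0) = (1/2)·ln(1.866) = 0.3118.
ζ = δ/√(4π² + δ²) = 0.3118/√(39.48 + 0.0972) = 0.3118/6.291 = 0.04956.
c = ζ · 2√(km) = 0.04956 × 2√(1060000 × 1290) = 0.04956 × 73960 = 3666 N·s/m.

3670 N·s/m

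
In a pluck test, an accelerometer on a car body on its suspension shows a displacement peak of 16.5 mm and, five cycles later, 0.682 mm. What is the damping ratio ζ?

Logarithmic decrement δ = (1/n)·ln(x₀/x_n) = (1/5)·ln(16.5/0.682) = (1/5)·ln(24.19) = 0.6372.
ζ = δ/√(4π² + δ²) = 0.6372/√(39.48 + 0.406) = 0.6372/6.315 = 0.1009.

0.101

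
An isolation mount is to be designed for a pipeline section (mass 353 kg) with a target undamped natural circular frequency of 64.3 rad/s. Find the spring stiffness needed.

k = m·ω_n² = 353 × 64.30² = 353 × 4134 = 1459000 N/m.

1460000 N/m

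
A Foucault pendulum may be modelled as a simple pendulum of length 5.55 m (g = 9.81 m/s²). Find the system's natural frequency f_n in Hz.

0.212 Hz

For a simple pendulum ω_n = √(g/L) = √(9.81/5.55) = √1.768 = 1.329 rad/s.
f_n = ω_n/(2π) = 1.329/6.283 = 0.2116 Hz.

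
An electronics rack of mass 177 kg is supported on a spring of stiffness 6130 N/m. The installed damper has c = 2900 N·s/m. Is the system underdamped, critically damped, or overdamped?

overdamped

c_c = 2√(k·m) = 2083 N·s/m; ζ = c/c_c = 2900/2083 = 1.39.
Since ζ > 1 the system is overdamped.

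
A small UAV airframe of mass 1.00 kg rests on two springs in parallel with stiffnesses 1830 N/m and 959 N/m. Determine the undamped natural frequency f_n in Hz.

8.41 Hz

Parallel springs add: k_eq = 1830 + 959 = 2789 N/m.
ω_n = √(k_eq/m) = √(2789/1.00) = √2789 = 52.81 rad/s.
f_n = ω_n/(2π) = 52.81/6.283 = 8.405 Hz.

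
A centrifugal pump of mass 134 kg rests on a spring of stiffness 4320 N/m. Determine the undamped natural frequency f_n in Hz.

ω_n = √(k/m) = √(4320/134) = √32.24 = 5.678 rad/s.
f_n = ω_n/(2π) = 5.678/6.283 = 0.9037 Hz.

0.904 Hz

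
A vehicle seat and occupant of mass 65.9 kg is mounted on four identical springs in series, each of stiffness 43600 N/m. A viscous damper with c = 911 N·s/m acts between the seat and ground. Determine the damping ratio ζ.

0.537

Series springs: 1/k_eq = 4/43600, so k_eq = 43600/4 = 10900 N/m.
ω_n = √(k_eq/m) = √(10900/65.9) = 12.86 rad/s.
Critical damping c_c = 2√(k_eq·m) = 2√(10900 × 65.9) = 1695 N·s/m, so ζ = c/c_c = 911/1695 = 0.5374.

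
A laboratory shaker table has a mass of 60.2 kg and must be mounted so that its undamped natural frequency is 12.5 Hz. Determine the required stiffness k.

ω_n = 2πf_n = 2π × 12.5 = 78.54 rad/s.
k = m·ω_n² = 60.2 × 78.54² = 60.2 × 6169 = 371300 N/m.

371000 N/m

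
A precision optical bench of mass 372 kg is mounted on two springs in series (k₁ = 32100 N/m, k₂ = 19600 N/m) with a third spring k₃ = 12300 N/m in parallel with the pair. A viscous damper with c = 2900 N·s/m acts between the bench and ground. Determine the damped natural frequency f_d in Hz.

1.13 Hz

Series pair: k_s = k₁k₂/(k₁+k₂) = (32100)(19600)/(32100 + 19600) = 12170 N/m. In parallel with k₃: k_eq = 12170 + 12300 = 24470 N/m.
ω_n = √(k_eq/m) = √(24470/372) = 8.110 rad/s.
Critical damping c_c = 2√(k_eq·m) = 2√(24470 × 372) = 6034 N·s/m, so ζ = c/c_c = 2900/6034 = 0.4806.
ω_d = ω_n√(1 − ζ²) = 8.110 × √(1 − 0.231) = 7.112 rad/s.
f_d = ω_d/(2π) = 1.132 Hz.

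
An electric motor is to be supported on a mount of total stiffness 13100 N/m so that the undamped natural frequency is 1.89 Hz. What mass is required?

92.9 kg

ω_n = 2πf_n = 2π × 1.89 = 11.88 rad/s.
m = k/ω_n² = 13100/11.88² = 13100/141.0 = 92.89 kg.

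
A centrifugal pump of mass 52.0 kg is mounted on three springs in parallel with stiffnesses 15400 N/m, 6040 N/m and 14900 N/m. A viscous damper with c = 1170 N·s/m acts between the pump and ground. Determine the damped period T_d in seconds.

Parallel springs add: k_eq = 15400 + 6040 + 14900 = 36340 N/m.
ω_n = √(k_eq/m) = √(36340/52.0) = 26.44 rad/s.
Critical damping c_c = 2√(k_eq·m) = 2√(36340 × 52.0) = 2749 N·s/m, so ζ = c/c_c = 1170/2749 = 0.4256.
ω_d = ω_n√(1 − ζ²) = 26.44 × √(1 − 0.181) = 23.92 rad/s.
T_d = 2π/ω_d = 0.2626 s.

0.263 s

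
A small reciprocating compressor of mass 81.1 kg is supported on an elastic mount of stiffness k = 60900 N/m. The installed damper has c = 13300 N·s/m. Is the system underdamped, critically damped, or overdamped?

overdamped

c_c = 2√(k·m) = 4445 N·s/m; ζ = c/c_c = 13300/4445 = 2.99.
Since ζ > 1 the system is overdamped.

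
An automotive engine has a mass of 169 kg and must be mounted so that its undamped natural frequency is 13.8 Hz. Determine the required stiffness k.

ω_n = 2πf_n = 2π × 13.8 = 86.71 rad/s.
k = m·ω_n² = 169 × 86.71² = 169 × 7518 = 1271000 N/m.

1270000 N/m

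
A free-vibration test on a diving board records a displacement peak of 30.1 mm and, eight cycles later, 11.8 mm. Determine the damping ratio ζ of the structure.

0.0186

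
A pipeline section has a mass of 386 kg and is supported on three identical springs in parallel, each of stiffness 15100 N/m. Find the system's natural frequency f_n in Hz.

1.72 Hz

Parallel springs add: k_eq = 3 × 15100 = 45300 N/m.
ω_n = √(k_eq/m) = √(45300/386) = √117.4 = 10.83 rad/s.
f_n = ω_n/(2π) = 10.83/6.283 = 1.724 Hz.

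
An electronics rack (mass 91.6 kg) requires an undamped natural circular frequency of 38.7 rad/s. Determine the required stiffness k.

k = m·ω_n² = 91.6 × 38.70² = 91.6 × 1498 = 137200 N/m.

137000 N/m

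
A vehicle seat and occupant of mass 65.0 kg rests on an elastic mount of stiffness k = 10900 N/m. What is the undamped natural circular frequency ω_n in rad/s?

ω_n = √(k/m) = √(10900/65.0) = √167.7 = 12.95 rad/s.

12.9 rad/s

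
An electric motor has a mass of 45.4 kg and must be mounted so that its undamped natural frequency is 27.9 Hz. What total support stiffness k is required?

1400000 N/m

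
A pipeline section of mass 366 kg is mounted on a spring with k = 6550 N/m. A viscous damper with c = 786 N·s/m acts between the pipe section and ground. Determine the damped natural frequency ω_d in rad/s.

4.09 rad/s

ω_n = √(k/m) = √(6550/366) = 4.230 rad/s.
Critical damping c_c = 2√(k·m) = 2√(6550 × 366) = 3097 N·s/m, so ζ = c/c_c = 786/3097 = 0.2538.
ω_d = ω_n√(1 − ζ²) = 4.230 × √(1 − 0.0644) = 4.092 rad/s.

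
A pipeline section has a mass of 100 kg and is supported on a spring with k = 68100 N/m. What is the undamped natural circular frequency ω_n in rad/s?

26.1 rad/s

ω_n = √(k/m) = √(68100/100) = √681.0 = 26.10 rad/s.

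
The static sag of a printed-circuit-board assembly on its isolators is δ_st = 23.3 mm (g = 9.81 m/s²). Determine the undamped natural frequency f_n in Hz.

ω_n = √(g/δ_st) = √(9.81/0.0233) = √421.0 = 20.52 rad/s.
f_n = ω_n/(2π) = 20.52/6.283 = 3.266 Hz.

3.27 Hz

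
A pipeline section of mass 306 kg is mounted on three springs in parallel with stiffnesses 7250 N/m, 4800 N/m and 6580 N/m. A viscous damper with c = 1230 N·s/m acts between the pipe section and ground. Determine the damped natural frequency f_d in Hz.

1.20 Hz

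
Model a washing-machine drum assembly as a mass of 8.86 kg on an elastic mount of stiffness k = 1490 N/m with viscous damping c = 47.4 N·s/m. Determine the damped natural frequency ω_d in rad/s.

12.7 rad/s

ω_n = √(k/m) = √(1490/8.86) = 12.97 rad/s.
Critical damping c_c = 2√(k·m) = 2√(1490 × 8.86) = 229.8 N·s/m, so ζ = c/c_c = 47.4/229.8 = 0.2063.
ω_d = ω_n√(1 − ζ²) = 12.97 × √(1 − 0.0425) = 12.69 rad/s.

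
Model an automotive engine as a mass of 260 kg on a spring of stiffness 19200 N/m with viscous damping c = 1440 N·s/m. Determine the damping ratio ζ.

ω_n = √(k/m) = √(19200/260) = 8.593 rad/s.
Critical damping c_c = 2√(k·m) = 2√(19200 × 260) = 4469 N·s/m, so ζ = c/c_c = 1440/4469 = 0.3223.

0.322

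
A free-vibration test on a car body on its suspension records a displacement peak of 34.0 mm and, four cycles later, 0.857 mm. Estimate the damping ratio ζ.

0.145

Logarithmic decrement δ = (1/n)·ln(x₀/x_n) = (1/4)·ln(34.0/0.857) = (1/4)·ln(39.67) = 0.9202.
ζ = δ/√(4π² + δ²) = 0.9202/√(39.48 + 0.847) = 0.9202/6.350 = 0.1449.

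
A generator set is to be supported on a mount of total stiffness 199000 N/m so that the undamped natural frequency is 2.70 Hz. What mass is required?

ω_n = 2πf_n = 2π × 2.70 = 16.96 rad/s.
m = k/ω_n² = 199000/16.96² = 199000/287.8 = 691.5 kg.

691 kg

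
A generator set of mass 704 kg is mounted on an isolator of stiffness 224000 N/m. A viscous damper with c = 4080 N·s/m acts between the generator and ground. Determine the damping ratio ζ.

ω_n = √(k/m) = √(224000/704) = 17.84 rad/s.
Critical damping c_c = 2√(k·m) = 2√(224000 × 704) = 25120 N·s/m, so ζ = c/c_c = 4080/25120 = 0.1625.

0.162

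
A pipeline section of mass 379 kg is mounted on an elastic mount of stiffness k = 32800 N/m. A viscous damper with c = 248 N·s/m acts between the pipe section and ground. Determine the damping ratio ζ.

0.0352

ω_n = √(k/m) = √(32800/379) = 9.303 rad/s.
Critical damping c_c = 2√(k·m) = 2√(32800 × 379) = 7052 N·s/m, so ζ = c/c_c = 248/7052 = 0.03517.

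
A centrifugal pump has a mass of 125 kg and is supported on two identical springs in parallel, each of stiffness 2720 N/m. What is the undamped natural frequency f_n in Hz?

1.05 Hz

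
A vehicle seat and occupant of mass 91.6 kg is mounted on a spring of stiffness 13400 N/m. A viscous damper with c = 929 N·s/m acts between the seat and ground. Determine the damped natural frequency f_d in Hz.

1.75 Hz

ω_n = √(k/m) = √(13400/91.6) = 12.09 rad/s.
Critical damping c_c = 2√(k·m) = 2√(13400 × 91.6) = 2216 N·s/m, so ζ = c/c_c = 929/2216 = 0.4193.
ω_d = ω_n√(1 − ζ²) = 12.09 × √(1 − 0.176) = 10.98 rad/s.
f_d = ω_d/(2π) = 1.748 Hz.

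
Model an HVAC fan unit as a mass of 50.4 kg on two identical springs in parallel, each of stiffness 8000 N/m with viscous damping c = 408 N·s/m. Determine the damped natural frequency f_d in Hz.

Parallel springs add: k_eq = 2 × 8000 = 16000 N/m.
ω_n = √(k_eq/m) = √(16000/50.4) = 17.82 rad/s.
Critical damping c_c = 2√(k_eq·m) = 2√(16000 × 50.4) = 1796 N·s/m, so ζ = c/c_c = 408/1796 = 0.2272.
ω_d = ω_n√(1 − ζ²) = 17.82 × √(1 − 0.0516) = 17.35 rad/s.
f_d = ω_d/(2π) = 2.762 Hz.

2.76 Hz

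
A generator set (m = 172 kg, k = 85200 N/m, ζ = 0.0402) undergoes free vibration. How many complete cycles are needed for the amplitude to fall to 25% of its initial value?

6 cycles

Logarithmic decrement δ = 2πζ/√(1 − ζ²) = 2π × 0.04020/√(1 − 0.00162) = 0.2528.
x_n/x₀ = e^(−nδ) ≤ 0.25; take ln: n ≥ ln(1/0.25)/δ = 1.386/0.2528 = 5.484.
So 6 complete cycles are required.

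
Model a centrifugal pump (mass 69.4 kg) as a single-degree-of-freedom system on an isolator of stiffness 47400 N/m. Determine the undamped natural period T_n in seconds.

0.240 s

ω_n = √(k/m) = √(47400/69.4) = √683.0 = 26.13 rad/s.
T_n = 2π/ω_n = 6.283/26.13 = 0.2404 s.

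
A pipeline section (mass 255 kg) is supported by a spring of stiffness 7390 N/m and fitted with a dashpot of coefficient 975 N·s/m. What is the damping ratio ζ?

ω_n = √(k/m) = √(7390/255) = 5.383 rad/s.
Critical damping c_c = 2√(k·m) = 2√(7390 × 255) = 2746 N·s/m, so ζ = c/c_c = 975/2746 = 0.3551.

0.355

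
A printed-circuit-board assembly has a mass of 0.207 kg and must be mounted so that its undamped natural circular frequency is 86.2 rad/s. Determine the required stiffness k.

1540 N/m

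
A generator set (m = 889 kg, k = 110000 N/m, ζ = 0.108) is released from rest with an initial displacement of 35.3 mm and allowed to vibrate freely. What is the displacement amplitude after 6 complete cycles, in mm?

0.588 mm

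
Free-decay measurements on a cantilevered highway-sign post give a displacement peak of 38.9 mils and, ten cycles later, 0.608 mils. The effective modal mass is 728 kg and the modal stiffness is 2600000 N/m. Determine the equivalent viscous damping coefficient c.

5750 N·s/m

Logarithmic decrement δ = (1/n)·ln(x₀/x_n) = (1/10)·ln(38.9/0.608) = (1/10)·ln(63.98) = 0.4159.
ζ = δ/√(4π² + δ²) = 0.4159/√(39.48 + 0.173) = 0.4159/6.297 = 0.06604.
c = ζ · 2√(km) = 0.06604 × 2√(2600000 × 728) = 0.06604 × 87010 = 5746 N·s/m.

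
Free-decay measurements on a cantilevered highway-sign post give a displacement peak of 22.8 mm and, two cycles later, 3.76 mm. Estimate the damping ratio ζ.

0.142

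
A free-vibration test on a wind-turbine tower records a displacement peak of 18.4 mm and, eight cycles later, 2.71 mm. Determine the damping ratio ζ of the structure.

Logarithmic decrement δ = (1/n)·ln(x₀/x_n) = (1/8)·ln(18.4/2.71) = (1/8)·ln(6.790) = 0.2394.
ζ = δ/√(4π² + δ²) = 0.2394/√(39.48 + 0.0573) = 0.2394/6.288 = 0.03808.

0.0381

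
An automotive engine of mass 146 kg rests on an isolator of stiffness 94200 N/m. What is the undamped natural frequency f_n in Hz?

ω_n = √(k/m) = √(94200/146) = √645.2 = 25.40 rad/s.
f_n = ω_n/(2π) = 25.40/6.283 = 4.043 Hz.

4.04 Hz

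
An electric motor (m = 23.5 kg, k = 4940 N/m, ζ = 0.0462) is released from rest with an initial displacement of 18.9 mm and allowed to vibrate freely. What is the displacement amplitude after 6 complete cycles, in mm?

3.31 mm

Logarithmic decrement δ = 2πζ/√(1 − ζ²) = 2π × 0.04620/√(1 − 0.00213) = 0.2906.
After n cycles, x_n/x₀ = e^(−nδ), so x_6 = 18.9 × e^(−6 × 0.2906) = 18.9 × 0.1749 = 3.306 mm.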